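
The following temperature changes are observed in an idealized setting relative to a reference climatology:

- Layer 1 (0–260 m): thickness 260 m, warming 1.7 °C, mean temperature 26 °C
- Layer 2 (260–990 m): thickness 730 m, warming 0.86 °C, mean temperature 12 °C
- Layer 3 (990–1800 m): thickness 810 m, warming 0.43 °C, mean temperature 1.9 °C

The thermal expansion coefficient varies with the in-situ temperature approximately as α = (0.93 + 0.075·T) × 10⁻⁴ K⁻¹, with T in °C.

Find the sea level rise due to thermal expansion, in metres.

Δh ≈ 0.28 m

Layer 1: α = (0.93 + 0.075×26)×10⁻⁴ = 2.88×10⁻⁴ K⁻¹
Layer 2: α = (0.93 + 0.075×12)×10⁻⁴ = 1.83×10⁻⁴ K⁻¹
Layer 3: α = (0.93 + 0.075×1.9)×10⁻⁴ = 1.0725×10⁻⁴ K⁻¹
Layer 1: 260 × 1.7 × 2.88×10⁻⁴ = 0.127296 m
260–990 m: 1.83×10⁻⁴ × 730 × 0.86 = 0.1148874 m
Layer 3: 0.43 × 1.0725×10⁻⁴ × 810 = 0.037355175 m
Δh = 0.127296 + 0.1148874 + 0.037355175 = 0.279538575 m ≈ 0.28 m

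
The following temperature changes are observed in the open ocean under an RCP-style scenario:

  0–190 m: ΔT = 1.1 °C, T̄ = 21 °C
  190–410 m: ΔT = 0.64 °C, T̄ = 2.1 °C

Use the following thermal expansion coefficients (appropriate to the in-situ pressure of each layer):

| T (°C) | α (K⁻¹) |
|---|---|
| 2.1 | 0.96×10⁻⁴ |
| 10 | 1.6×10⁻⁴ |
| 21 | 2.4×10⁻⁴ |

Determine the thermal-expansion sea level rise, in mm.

about 63.7 mm

Layer 1 at 21 °C → α = 2.4×10⁻⁴ K⁻¹
Layer 2 at 2.1 °C → α = 0.96×10⁻⁴ K⁻¹
Layer 1: 190 × 2.4×10⁻⁴ × 1.1 = 0.05016 m
190–410 m: 0.64 × 0.96×10⁻⁴ × 220 = 0.0135168 m
Δh = 0.05016 + 0.0135168 = 0.0636768 m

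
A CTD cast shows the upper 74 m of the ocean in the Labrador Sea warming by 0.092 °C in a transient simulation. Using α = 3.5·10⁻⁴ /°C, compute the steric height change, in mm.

Δh = αΔT·H = 3.5×10⁻⁴ × 0.092 × 74 = 0.0023828 m

Δh ≈ 2.38 mm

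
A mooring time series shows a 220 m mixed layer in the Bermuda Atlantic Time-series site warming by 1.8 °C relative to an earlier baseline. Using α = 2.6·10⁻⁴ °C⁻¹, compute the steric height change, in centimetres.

Δh = 10.3 cm

Δh = αΔT·H = 2.6×10⁻⁴ × 1.8 × 220 = 0.10296 m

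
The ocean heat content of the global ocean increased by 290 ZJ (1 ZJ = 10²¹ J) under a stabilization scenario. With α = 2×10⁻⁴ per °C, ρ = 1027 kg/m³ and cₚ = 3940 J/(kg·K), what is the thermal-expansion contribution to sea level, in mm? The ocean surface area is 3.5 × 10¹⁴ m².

Per unit area: Q = 290×10²¹ / (3.5×10¹⁴) ≈ 8.286×10⁸ J/m²
Δh = αQ/(ρcₚ) = 2×10⁻⁴ × 8.286×10⁸ / (1027 × 3940) ≈ 0.040955 m

Δh ≈ 41.0 mm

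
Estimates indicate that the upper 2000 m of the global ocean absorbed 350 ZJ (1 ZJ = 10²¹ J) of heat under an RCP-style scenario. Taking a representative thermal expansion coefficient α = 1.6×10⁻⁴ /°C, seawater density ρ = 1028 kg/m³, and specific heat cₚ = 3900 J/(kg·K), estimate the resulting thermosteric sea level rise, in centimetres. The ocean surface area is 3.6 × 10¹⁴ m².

Per unit area: Q = 350×10²¹ / (3.6×10¹⁴) ≈ 9.722×10⁸ J/m²
Δh = αQ/(ρcₚ) = 1.6×10⁻⁴ × 9.722×10⁸ / (1028 × 3900) ≈ 0.038799 m

about 3.9 cm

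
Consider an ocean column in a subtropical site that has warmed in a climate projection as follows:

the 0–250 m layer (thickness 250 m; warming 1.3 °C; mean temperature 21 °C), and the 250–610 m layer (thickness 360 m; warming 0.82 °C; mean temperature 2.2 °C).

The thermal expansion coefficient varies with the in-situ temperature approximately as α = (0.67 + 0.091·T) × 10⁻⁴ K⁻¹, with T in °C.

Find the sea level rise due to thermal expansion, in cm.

Layer 1: α = (0.67 + 0.091×21)×10⁻⁴ = 2.581×10⁻⁴ K⁻¹
Layer 2: α = (0.67 + 0.091×2.2)×10⁻⁴ = 0.8702×10⁻⁴ K⁻¹
Layer 1: 2.581×10⁻⁴ × 250 × 1.3 = 0.0838825 m
0.8702×10⁻⁴ × 0.82 × 360 = 0.025688304 m
Δh = 0.0838825 + 0.025688304 = 0.109570804 m

11 cm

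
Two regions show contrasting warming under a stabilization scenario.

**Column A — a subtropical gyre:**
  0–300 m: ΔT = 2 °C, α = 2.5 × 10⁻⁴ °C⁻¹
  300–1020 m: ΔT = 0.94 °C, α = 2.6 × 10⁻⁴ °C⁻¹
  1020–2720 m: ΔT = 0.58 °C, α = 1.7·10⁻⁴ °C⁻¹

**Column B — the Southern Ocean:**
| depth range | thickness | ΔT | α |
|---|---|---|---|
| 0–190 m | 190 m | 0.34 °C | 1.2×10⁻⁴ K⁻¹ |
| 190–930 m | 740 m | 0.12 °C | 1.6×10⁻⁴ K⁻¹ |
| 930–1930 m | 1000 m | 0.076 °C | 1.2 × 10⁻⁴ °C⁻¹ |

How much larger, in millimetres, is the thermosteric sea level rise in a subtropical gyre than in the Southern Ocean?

460 mm

A 300 × 2.5×10⁻⁴ × 2 = 0.15000 m
A 2.6×10⁻⁴ × 0.94 × 720 = 0.175968 m
A 1020–2720 m: 0.58 × 1700 × 1.7×10⁻⁴ = 0.16762 m
A total: 0.493588 m
B Layer 1: 190 × 1.2×10⁻⁴ × 0.34 = 0.007752 m
B Layer 2: 1.6×10⁻⁴ × 0.12 × 740 = 0.014208 m
B 1000 × 0.076 × 1.2×10⁻⁴ = 0.00912 m
B total: 0.03108 m
Difference: 0.493588 − 0.03108 = 0.462508 m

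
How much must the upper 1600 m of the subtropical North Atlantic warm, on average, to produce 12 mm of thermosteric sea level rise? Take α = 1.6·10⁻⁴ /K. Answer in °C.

ΔT = Δh/(αH) = 0.012 / (1.6×10⁻⁴ × 1600) ≈ 0.04688 °C

0.0469 °C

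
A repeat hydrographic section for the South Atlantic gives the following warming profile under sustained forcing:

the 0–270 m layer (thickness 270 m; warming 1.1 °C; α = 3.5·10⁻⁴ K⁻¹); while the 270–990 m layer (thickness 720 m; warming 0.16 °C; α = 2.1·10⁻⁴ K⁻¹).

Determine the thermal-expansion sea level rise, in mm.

1.1 × 270 × 3.5×10⁻⁴ = 0.10395 m
Layer 2: 2.1×10⁻⁴ × 720 × 0.16 = 0.024192 m
Δh = 0.10395 + 0.024192 = 0.128142 m ≈ 128 mm

Δh ≈ 128 mm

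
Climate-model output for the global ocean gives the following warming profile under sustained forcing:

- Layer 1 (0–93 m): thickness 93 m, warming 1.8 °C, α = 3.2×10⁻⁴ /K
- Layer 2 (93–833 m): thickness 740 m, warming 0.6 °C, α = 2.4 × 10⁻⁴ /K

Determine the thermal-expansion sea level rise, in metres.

Δh ≈ 0.160 m

3.2×10⁻⁴ × 93 × 1.8 = 0.053568 m
93–833 m: 740 × 2.4×10⁻⁴ × 0.6 = 0.10656 m
Δh = 0.053568 + 0.10656 = 0.160128 m ≈ 0.160 m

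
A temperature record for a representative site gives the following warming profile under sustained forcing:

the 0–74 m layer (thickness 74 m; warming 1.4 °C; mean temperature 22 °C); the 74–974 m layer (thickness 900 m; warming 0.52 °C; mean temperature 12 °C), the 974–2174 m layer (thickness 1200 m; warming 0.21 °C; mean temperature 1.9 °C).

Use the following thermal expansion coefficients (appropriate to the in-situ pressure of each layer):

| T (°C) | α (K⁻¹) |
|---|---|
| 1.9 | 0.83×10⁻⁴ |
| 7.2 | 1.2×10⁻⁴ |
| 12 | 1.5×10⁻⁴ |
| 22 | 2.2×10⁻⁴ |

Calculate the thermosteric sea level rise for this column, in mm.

about 110 mm

Layer 1 at 22 °C → α = 2.2×10⁻⁴ K⁻¹
Layer 2 at 12 °C → α = 1.5×10⁻⁴ K⁻¹
Layer 3 at 1.9 °C → α = 0.83×10⁻⁴ K⁻¹
2.2×10⁻⁴ × 1.4 × 74 = 0.022792 m
1.5×10⁻⁴ × 900 × 0.52 = 0.07020 m
1200 × 0.83×10⁻⁴ × 0.21 = 0.020916 m
Δh = 0.022792 + 0.07020 + 0.020916 = 0.113908 m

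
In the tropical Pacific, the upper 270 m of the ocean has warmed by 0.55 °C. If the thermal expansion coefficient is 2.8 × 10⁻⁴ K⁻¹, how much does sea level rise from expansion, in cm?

Δh = αΔT·H = 2.8×10⁻⁴ × 0.55 × 270 = 0.04158 m

4.16 cm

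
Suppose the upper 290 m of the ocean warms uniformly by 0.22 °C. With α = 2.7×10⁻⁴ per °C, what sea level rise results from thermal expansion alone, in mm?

about 17.2 mm

Δh = αΔT·H = 2.7×10⁻⁴ × 0.22 × 290 = 0.017226 m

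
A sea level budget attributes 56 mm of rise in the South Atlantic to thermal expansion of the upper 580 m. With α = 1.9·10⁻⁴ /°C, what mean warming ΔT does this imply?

ΔT = Δh/(αH) = 0.056 / (1.9×10⁻⁴ × 580) ≈ 0.5082 °C

0.51 °C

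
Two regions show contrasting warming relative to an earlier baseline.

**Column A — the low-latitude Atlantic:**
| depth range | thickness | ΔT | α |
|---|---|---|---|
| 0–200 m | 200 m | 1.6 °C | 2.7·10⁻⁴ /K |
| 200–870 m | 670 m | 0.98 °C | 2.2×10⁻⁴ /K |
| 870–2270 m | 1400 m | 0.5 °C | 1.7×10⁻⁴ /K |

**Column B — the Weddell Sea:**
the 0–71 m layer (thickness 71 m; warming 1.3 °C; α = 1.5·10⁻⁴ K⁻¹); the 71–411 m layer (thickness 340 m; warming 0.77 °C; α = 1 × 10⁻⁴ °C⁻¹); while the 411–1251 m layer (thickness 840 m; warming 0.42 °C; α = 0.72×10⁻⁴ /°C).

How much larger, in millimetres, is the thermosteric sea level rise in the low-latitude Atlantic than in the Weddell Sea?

284 mm

A 0–200 m: 200 × 2.7×10⁻⁴ × 1.6 = 0.08640 m
A Layer 2: 0.98 × 2.2×10⁻⁴ × 670 = 0.144452 m
A 870–2270 m: 0.5 × 1.7×10⁻⁴ × 1400 = 0.11900 m
A total: 0.349852 m
B Layer 1: 1.5×10⁻⁴ × 1.3 × 71 = 0.013845 m
B 340 × 1×10⁻⁴ × 0.77 = 0.02618 m
B Layer 3: 0.72×10⁻⁴ × 0.42 × 840 = 0.0254016 m
B total: 0.0654266 m
Difference: 0.349852 − 0.0654266 = 0.2844254 m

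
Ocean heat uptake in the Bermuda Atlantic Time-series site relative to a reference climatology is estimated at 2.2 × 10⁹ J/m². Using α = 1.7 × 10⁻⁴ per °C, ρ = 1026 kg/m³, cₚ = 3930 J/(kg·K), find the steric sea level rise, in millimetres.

about 92.8 mm

Δh = αQ/(ρcₚ) = 1.7×10⁻⁴ × 2.2×10⁹ / (1026 × 3930) ≈ 0.092754 m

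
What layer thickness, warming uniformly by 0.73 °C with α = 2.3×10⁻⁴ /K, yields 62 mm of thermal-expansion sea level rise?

H ≈ 370 m

H = Δh/(αΔT) = 0.062 / (2.3×10⁻⁴ × 0.73) ≈ 369.3 m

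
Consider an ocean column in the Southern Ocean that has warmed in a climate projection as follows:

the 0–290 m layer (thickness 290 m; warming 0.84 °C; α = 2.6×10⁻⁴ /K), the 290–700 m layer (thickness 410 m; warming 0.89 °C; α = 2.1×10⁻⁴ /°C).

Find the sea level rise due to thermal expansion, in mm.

2.6×10⁻⁴ × 0.84 × 290 = 0.063336 m
Layer 2: 410 × 0.89 × 2.1×10⁻⁴ = 0.076629 m
Δh = 0.063336 + 0.076629 = 0.139965 m ≈ 140 mm

about 140 mm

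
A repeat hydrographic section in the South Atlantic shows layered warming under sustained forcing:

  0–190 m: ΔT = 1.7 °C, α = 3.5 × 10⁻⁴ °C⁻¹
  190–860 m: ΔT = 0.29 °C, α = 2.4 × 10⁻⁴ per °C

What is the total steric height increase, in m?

Δh ≈ 0.16 m

0–190 m: 190 × 3.5×10⁻⁴ × 1.7 = 0.11305 m
190–860 m: 0.29 × 2.4×10⁻⁴ × 670 = 0.046632 m
Δh = 0.11305 + 0.046632 = 0.159682 m ≈ 0.16 m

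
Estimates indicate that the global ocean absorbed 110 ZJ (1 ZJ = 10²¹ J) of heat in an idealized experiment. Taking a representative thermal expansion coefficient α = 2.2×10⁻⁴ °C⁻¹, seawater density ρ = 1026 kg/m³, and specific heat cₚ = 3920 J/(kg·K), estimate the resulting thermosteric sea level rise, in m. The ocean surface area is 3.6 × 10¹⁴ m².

Δh ≈ 0.0167 m

Per unit area: Q = 110×10²¹ / (3.6×10¹⁴) ≈ 3.056×10⁸ J/m²
Δh = αQ/(ρcₚ) = 2.2×10⁻⁴ × 3.056×10⁸ / (1026 × 3920) ≈ 0.016716 m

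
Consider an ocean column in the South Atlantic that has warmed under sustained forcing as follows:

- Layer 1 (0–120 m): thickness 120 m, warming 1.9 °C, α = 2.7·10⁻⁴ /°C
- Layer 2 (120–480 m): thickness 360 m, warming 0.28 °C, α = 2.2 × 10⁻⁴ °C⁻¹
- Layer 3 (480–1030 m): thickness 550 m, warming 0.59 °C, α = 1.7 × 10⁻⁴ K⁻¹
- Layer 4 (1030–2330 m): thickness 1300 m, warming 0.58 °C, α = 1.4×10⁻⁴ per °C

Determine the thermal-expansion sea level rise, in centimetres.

0–120 m: 120 × 1.9 × 2.7×10⁻⁴ = 0.06156 m
Layer 2: 0.28 × 360 × 2.2×10⁻⁴ = 0.022176 m
550 × 0.59 × 1.7×10⁻⁴ = 0.055165 m
0.58 × 1300 × 1.4×10⁻⁴ = 0.10556 m
Δh = 0.06156 + 0.022176 + 0.055165 + 0.10556 = 0.244461 m ≈ 24.4 cm

Δh ≈ 24.4 cm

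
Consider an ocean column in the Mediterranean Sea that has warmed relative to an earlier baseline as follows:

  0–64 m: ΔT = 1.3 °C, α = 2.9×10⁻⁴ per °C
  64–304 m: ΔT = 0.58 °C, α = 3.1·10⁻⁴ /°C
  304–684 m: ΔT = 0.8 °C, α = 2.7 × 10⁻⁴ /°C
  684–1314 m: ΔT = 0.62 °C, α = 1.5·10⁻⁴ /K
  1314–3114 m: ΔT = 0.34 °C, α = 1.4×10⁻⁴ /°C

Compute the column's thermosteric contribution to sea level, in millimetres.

Δh ≈ 294 mm

0–64 m: 2.9×10⁻⁴ × 64 × 1.3 = 0.024128 m
64–304 m: 3.1×10⁻⁴ × 240 × 0.58 = 0.043152 m
2.7×10⁻⁴ × 380 × 0.8 = 0.08208 m
684–1314 m: 630 × 1.5×10⁻⁴ × 0.62 = 0.05859 m
1.4×10⁻⁴ × 0.34 × 1800 = 0.08568 m
Δh = 0.024128 + 0.043152 + 0.08208 + 0.05859 + 0.08568 = 0.29363 m ≈ 294 mm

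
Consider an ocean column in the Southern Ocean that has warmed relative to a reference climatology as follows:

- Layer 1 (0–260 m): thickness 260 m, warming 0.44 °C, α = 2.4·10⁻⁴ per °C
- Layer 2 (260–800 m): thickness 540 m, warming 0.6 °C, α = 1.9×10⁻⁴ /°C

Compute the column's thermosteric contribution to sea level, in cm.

0–260 m: 2.4×10⁻⁴ × 0.44 × 260 = 0.027456 m
260–800 m: 1.9×10⁻⁴ × 0.6 × 540 = 0.06156 m
Δh = 0.027456 + 0.06156 = 0.089016 m

Δh ≈ 8.90 cm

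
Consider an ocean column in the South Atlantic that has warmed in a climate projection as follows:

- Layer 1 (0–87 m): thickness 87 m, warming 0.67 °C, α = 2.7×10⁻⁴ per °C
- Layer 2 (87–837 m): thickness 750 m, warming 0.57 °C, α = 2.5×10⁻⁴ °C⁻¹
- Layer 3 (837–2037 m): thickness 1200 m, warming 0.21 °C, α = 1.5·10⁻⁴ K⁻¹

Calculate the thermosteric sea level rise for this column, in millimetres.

160 mm

0–87 m: 0.67 × 87 × 2.7×10⁻⁴ = 0.0157383 m
750 × 2.5×10⁻⁴ × 0.57 = 0.106875 m
0.21 × 1.5×10⁻⁴ × 1200 = 0.03780 m
Δh = 0.0157383 + 0.106875 + 0.03780 = 0.1604133 m ≈ 160 mm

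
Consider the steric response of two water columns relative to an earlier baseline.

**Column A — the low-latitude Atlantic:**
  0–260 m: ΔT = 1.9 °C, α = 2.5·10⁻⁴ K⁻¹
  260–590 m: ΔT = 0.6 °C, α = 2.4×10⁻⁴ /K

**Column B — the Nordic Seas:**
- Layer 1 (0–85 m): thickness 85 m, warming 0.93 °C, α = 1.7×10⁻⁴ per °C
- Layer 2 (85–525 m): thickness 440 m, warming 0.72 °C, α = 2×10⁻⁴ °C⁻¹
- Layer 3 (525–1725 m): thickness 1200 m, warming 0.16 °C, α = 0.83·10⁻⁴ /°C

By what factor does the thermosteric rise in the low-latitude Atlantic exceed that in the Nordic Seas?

≈ 1.8×

A 2.5×10⁻⁴ × 1.9 × 260 = 0.12350 m
A Layer 2: 2.4×10⁻⁴ × 0.6 × 330 = 0.04752 m
A total: 0.17102 m
B 85 × 0.93 × 1.7×10⁻⁴ = 0.0134385 m
B 2×10⁻⁴ × 440 × 0.72 = 0.06336 m
B 525–1725 m: 0.83×10⁻⁴ × 1200 × 0.16 = 0.015936 m
B total: 0.0927345 m
Ratio: 0.17102 / 0.0927345 ≈ 1.844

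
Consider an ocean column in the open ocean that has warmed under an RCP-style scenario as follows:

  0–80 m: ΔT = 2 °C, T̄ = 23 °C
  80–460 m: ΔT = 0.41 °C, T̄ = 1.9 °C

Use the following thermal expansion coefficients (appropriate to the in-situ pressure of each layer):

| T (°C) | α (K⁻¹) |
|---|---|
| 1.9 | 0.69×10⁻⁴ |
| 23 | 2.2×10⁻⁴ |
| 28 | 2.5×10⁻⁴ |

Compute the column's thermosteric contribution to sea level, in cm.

4.60 cm of thermosteric rise

Layer 1 at 23 °C → α = 2.2×10⁻⁴ K⁻¹
Layer 2 at 1.9 °C → α = 0.69×10⁻⁴ K⁻¹
2.2×10⁻⁴ × 2 × 80 = 0.03520 m
Layer 2: 380 × 0.69×10⁻⁴ × 0.41 = 0.0107502 m
Δh = 0.03520 + 0.0107502 = 0.0459502 m ≈ 4.60 cm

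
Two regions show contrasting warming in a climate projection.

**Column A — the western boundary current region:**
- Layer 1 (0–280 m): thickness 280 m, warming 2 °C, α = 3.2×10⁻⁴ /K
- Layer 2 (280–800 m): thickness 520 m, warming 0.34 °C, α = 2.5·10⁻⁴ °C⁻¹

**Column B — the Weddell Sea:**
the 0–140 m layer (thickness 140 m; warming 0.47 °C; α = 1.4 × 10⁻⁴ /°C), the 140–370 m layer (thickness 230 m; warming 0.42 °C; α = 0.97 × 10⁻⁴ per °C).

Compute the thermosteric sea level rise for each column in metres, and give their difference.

A 0–280 m: 2 × 280 × 3.2×10⁻⁴ = 0.17920 m
A Layer 2: 2.5×10⁻⁴ × 520 × 0.34 = 0.04420 m
A total: 0.22340 m
B 0–140 m: 0.47 × 1.4×10⁻⁴ × 140 = 0.009212 m
B 140–370 m: 0.42 × 230 × 0.97×10⁻⁴ = 0.0093702 m
B total: 0.0185822 m
Difference: 0.22340 − 0.0185822 = 0.2048178 m

Δh_A ≈ 0.22 m, Δh_B ≈ 0.019 m; difference ≈ 0.20 m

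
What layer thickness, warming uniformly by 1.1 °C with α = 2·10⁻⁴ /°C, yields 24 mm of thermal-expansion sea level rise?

about 110 m

H = Δh/(αΔT) = 0.024 / (2×10⁻⁴ × 1.1) ≈ 109.1 m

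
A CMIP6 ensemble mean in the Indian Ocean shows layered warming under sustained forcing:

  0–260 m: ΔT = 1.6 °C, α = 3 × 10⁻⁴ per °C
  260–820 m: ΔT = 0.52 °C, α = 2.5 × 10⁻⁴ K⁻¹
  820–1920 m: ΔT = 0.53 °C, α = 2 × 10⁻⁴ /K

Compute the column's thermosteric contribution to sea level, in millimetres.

3×10⁻⁴ × 1.6 × 260 = 0.12480 m
260–820 m: 2.5×10⁻⁴ × 0.52 × 560 = 0.07280 m
0.53 × 2×10⁻⁴ × 1100 = 0.11660 m
Δh = 0.12480 + 0.07280 + 0.11660 = 0.31420 m

314 mm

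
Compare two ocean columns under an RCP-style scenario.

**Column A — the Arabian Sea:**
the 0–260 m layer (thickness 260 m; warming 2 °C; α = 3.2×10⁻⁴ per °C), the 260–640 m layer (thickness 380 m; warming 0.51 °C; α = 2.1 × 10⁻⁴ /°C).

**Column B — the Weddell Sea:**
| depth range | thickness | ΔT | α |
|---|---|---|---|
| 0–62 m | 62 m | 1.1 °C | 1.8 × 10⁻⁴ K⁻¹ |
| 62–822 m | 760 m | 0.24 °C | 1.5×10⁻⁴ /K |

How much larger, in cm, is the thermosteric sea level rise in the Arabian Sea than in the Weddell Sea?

A Layer 1: 2 × 260 × 3.2×10⁻⁴ = 0.16640 m
A Layer 2: 380 × 0.51 × 2.1×10⁻⁴ = 0.040698 m
A total: 0.207098 m
B 0–62 m: 1.1 × 1.8×10⁻⁴ × 62 = 0.012276 m
B 62–822 m: 760 × 0.24 × 1.5×10⁻⁴ = 0.02736 m
B total: 0.039636 m
Difference: 0.207098 − 0.039636 = 0.167462 m

17 cm larger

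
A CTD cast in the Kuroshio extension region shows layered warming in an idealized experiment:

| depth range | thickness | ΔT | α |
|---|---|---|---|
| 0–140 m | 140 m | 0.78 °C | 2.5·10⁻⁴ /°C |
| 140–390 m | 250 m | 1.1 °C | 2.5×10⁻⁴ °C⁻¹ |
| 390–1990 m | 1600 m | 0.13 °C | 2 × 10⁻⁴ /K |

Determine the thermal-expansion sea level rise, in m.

0.14 m

0–140 m: 140 × 0.78 × 2.5×10⁻⁴ = 0.02730 m
Layer 2: 1.1 × 250 × 2.5×10⁻⁴ = 0.06875 m
2×10⁻⁴ × 0.13 × 1600 = 0.04160 m
Δh = 0.02730 + 0.06875 + 0.04160 = 0.13765 m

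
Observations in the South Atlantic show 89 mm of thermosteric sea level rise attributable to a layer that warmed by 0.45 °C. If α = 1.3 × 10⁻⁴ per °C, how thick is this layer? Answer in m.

H = Δh/(αΔT) = 0.089 / (1.3×10⁻⁴ × 0.45) ≈ 1521 m

H ≈ 1520 m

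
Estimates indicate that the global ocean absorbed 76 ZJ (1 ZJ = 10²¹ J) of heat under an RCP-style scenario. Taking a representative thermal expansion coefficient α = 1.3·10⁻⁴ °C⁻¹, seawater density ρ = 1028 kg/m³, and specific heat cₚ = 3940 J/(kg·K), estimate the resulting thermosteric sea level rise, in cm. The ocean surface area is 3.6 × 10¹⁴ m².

Per unit area: Q = 76×10²¹ / (3.6×10¹⁴) ≈ 2.111×10⁸ J/m²
Δh = αQ/(ρcₚ) = 1.3×10⁻⁴ × 2.111×10⁸ / (1028 × 3940) ≈ 0.0067755 m

Δh ≈ 0.678 cm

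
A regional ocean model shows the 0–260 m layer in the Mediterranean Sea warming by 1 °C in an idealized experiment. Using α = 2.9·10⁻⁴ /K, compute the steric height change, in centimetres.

Δh = αΔT·H = 2.9×10⁻⁴ × 1 × 260 = 0.07540 m

Δh = 7.54 cm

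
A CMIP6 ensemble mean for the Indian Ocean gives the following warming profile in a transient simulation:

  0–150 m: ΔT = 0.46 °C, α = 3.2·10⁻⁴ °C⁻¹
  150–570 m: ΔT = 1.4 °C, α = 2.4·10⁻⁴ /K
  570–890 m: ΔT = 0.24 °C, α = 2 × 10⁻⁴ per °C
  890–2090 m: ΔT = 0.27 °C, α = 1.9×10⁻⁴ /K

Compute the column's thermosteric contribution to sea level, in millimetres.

150 × 3.2×10⁻⁴ × 0.46 = 0.02208 m
150–570 m: 420 × 1.4 × 2.4×10⁻⁴ = 0.14112 m
570–890 m: 2×10⁻⁴ × 0.24 × 320 = 0.01536 m
890–2090 m: 1200 × 0.27 × 1.9×10⁻⁴ = 0.06156 m
Δh = 0.02208 + 0.14112 + 0.01536 + 0.06156 = 0.24012 m ≈ 240 mm

240 mm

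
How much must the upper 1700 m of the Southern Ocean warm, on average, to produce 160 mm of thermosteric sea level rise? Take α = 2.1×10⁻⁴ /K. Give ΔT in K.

ΔT ≈ 0.45 K

ΔT = Δh/(αH) = 0.16 / (2.1×10⁻⁴ × 1700) ≈ 0.4482 K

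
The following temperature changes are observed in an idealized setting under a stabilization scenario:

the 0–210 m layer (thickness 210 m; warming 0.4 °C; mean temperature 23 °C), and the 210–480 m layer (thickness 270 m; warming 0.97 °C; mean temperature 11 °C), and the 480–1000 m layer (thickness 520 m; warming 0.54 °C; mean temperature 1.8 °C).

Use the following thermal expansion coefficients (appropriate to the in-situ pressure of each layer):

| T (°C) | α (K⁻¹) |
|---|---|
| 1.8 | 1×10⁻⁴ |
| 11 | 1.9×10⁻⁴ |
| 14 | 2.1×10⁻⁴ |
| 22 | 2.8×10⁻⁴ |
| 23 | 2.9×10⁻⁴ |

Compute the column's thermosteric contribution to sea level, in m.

about 0.102 m

Layer 1 at 23 °C → α = 2.9×10⁻⁴ K⁻¹
Layer 2 at 11 °C → α = 1.9×10⁻⁴ K⁻¹
Layer 3 at 1.8 °C → α = 1×10⁻⁴ K⁻¹
2.9×10⁻⁴ × 210 × 0.4 = 0.02436 m
210–480 m: 270 × 0.97 × 1.9×10⁻⁴ = 0.049761 m
480–1000 m: 0.54 × 1×10⁻⁴ × 520 = 0.02808 m
Δh = 0.02436 + 0.049761 + 0.02808 = 0.102201 m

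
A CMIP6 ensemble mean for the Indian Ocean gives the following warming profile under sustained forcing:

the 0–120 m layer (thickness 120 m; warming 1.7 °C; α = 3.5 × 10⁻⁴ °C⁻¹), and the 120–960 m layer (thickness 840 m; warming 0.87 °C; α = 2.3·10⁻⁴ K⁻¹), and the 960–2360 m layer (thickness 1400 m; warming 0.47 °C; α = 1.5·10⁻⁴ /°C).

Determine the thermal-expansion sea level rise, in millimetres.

0–120 m: 3.5×10⁻⁴ × 1.7 × 120 = 0.07140 m
120–960 m: 840 × 0.87 × 2.3×10⁻⁴ = 0.168084 m
960–2360 m: 1400 × 0.47 × 1.5×10⁻⁴ = 0.09870 m
Δh = 0.07140 + 0.168084 + 0.09870 = 0.338184 m ≈ 340 mm

340 mm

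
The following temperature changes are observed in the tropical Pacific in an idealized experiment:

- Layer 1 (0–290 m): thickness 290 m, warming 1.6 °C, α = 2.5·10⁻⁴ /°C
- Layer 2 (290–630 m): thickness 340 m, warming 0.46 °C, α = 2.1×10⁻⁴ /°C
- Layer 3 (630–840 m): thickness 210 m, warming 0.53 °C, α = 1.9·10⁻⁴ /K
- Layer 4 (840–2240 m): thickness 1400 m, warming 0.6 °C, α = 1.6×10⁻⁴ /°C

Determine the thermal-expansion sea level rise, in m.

0–290 m: 1.6 × 290 × 2.5×10⁻⁴ = 0.11600 m
0.46 × 2.1×10⁻⁴ × 340 = 0.032844 m
210 × 1.9×10⁻⁴ × 0.53 = 0.021147 m
Layer 4: 1400 × 0.6 × 1.6×10⁻⁴ = 0.13440 m
Δh = 0.11600 + 0.032844 + 0.021147 + 0.13440 = 0.304391 m ≈ 0.30 m

about 0.30 m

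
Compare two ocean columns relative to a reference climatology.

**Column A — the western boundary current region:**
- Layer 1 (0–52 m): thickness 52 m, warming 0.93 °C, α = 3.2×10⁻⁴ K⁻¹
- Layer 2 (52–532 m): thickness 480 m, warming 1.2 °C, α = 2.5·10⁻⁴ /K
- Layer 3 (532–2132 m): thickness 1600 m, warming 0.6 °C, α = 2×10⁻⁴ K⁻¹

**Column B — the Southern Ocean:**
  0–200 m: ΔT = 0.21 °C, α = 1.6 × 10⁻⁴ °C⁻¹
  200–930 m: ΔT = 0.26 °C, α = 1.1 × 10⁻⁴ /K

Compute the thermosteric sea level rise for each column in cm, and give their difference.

Δh_A ≈ 35.1 cm, Δh_B ≈ 2.76 cm; difference ≈ 32.4 cm

A 0–52 m: 52 × 3.2×10⁻⁴ × 0.93 = 0.0154752 m
A 2.5×10⁻⁴ × 480 × 1.2 = 0.14400 m
A 532–2132 m: 2×10⁻⁴ × 1600 × 0.6 = 0.19200 m
A total: 0.3514752 m
B 0–200 m: 0.21 × 200 × 1.6×10⁻⁴ = 0.00672 m
B 200–930 m: 730 × 1.1×10⁻⁴ × 0.26 = 0.020878 m
B total: 0.027598 m
Difference: 0.3514752 − 0.027598 = 0.3238772 m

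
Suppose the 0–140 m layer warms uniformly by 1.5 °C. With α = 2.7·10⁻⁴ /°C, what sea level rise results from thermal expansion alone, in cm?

about 5.67 cm

Δh = αΔT·H = 2.7×10⁻⁴ × 1.5 × 140 = 0.05670 m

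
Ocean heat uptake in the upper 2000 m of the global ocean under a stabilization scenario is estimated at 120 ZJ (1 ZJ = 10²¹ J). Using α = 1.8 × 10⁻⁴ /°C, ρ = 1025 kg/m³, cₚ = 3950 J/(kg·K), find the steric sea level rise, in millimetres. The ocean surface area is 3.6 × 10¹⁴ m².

Per unit area: Q = 120×10²¹ / (3.6×10¹⁴) ≈ 3.333×10⁸ J/m²
Δh = αQ/(ρcₚ) = 1.8×10⁻⁴ × 3.333×10⁸ / (1025 × 3950) ≈ 0.014818 m

about 14.8 mm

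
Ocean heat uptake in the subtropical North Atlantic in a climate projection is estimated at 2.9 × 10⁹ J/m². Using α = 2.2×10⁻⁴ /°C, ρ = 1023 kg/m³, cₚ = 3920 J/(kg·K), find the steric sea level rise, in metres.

Δh = 0.159 m

Δh = αQ/(ρcₚ) = 2.2×10⁻⁴ × 2.9×10⁹ / (1023 × 3920) ≈ 0.15910 m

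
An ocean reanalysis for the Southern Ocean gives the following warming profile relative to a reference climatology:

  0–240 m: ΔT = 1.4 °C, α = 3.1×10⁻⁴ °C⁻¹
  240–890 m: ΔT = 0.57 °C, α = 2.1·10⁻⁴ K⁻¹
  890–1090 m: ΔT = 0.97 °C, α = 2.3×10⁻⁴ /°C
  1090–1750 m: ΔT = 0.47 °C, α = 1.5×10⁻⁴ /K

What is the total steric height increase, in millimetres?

0–240 m: 240 × 3.1×10⁻⁴ × 1.4 = 0.10416 m
240–890 m: 0.57 × 650 × 2.1×10⁻⁴ = 0.077805 m
2.3×10⁻⁴ × 0.97 × 200 = 0.04462 m
0.47 × 1.5×10⁻⁴ × 660 = 0.04653 m
Δh = 0.10416 + 0.077805 + 0.04462 + 0.04653 = 0.273115 m ≈ 273 mm

273 mm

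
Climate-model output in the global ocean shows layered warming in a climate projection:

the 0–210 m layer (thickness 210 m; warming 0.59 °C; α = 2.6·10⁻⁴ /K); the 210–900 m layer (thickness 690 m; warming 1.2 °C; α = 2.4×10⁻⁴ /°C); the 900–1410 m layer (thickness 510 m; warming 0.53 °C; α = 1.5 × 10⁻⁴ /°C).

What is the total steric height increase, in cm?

0.59 × 210 × 2.6×10⁻⁴ = 0.032214 m
210–900 m: 690 × 2.4×10⁻⁴ × 1.2 = 0.19872 m
900–1410 m: 510 × 0.53 × 1.5×10⁻⁴ = 0.040545 m
Δh = 0.032214 + 0.19872 + 0.040545 = 0.271479 m

27.1 cm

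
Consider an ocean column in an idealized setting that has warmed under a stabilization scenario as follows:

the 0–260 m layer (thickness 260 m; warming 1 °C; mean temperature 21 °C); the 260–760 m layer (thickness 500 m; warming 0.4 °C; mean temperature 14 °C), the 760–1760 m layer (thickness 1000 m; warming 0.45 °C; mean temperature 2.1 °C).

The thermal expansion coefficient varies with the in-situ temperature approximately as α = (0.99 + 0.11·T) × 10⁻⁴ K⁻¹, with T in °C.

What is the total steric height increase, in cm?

Layer 1: α = (0.99 + 0.11×21)×10⁻⁴ = 3.3×10⁻⁴ K⁻¹
Layer 2: α = (0.99 + 0.11×14)×10⁻⁴ = 2.53×10⁻⁴ K⁻¹
Layer 3: α = (0.99 + 0.11×2.1)×10⁻⁴ = 1.221×10⁻⁴ K⁻¹
0–260 m: 260 × 3.3×10⁻⁴ × 1 = 0.08580 m
260–760 m: 0.4 × 500 × 2.53×10⁻⁴ = 0.05060 m
Layer 3: 0.45 × 1000 × 1.221×10⁻⁴ = 0.054945 m
Δh = 0.08580 + 0.05060 + 0.054945 = 0.191345 m ≈ 19.1 cm

19.1 cm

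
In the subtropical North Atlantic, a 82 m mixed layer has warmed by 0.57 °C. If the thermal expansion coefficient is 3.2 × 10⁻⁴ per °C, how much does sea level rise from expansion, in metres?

Δh = αΔT·H = 3.2×10⁻⁴ × 0.57 × 82 = 0.0149568 m

Δh = 0.015 m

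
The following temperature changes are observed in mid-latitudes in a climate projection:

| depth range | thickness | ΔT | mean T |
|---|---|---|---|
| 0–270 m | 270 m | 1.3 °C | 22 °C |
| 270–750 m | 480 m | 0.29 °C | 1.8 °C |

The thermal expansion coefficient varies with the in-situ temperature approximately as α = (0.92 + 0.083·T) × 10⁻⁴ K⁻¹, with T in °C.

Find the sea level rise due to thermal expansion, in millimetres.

Layer 1: α = (0.92 + 0.083×22)×10⁻⁴ = 2.746×10⁻⁴ K⁻¹
Layer 2: α = (0.92 + 0.083×1.8)×10⁻⁴ = 1.0694×10⁻⁴ K⁻¹
270 × 2.746×10⁻⁴ × 1.3 = 0.0963846 m
270–750 m: 480 × 1.0694×10⁻⁴ × 0.29 = 0.014886048 m
Δh = 0.0963846 + 0.014886048 = 0.111270648 m

Δh ≈ 111 mm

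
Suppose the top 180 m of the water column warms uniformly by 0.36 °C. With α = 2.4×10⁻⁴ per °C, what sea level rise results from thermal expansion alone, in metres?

Δh ≈ 0.0156 m

Δh = αΔT·H = 2.4×10⁻⁴ × 0.36 × 180 = 0.015552 m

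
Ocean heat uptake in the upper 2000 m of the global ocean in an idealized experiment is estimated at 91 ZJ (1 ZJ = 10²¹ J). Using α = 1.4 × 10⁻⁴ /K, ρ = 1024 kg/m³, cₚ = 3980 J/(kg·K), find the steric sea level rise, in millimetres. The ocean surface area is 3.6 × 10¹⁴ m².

Per unit area: Q = 91×10²¹ / (3.6×10¹⁴) ≈ 2.528×10⁸ J/m²
Δh = αQ/(ρcₚ) = 1.4×10⁻⁴ × 2.528×10⁸ / (1024 × 3980) ≈ 0.008684 m

8.68 mm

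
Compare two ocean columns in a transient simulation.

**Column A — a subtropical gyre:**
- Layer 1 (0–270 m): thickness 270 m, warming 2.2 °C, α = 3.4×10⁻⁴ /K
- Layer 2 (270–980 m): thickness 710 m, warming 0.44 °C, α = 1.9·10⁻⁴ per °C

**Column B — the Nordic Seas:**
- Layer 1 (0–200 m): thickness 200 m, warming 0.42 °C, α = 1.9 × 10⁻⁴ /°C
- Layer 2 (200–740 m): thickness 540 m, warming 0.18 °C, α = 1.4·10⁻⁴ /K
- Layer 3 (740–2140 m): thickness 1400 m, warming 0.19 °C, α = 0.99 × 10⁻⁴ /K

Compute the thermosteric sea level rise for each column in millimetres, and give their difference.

A: 260 mm; B: 56 mm; difference 210 mm

A 2.2 × 3.4×10⁻⁴ × 270 = 0.20196 m
A 270–980 m: 0.44 × 1.9×10⁻⁴ × 710 = 0.059356 m
A total: 0.261316 m
B Layer 1: 1.9×10⁻⁴ × 200 × 0.42 = 0.01596 m
B 200–740 m: 1.4×10⁻⁴ × 0.18 × 540 = 0.013608 m
B Layer 3: 1400 × 0.99×10⁻⁴ × 0.19 = 0.026334 m
B total: 0.055902 m
Difference: 0.261316 − 0.055902 = 0.205414 m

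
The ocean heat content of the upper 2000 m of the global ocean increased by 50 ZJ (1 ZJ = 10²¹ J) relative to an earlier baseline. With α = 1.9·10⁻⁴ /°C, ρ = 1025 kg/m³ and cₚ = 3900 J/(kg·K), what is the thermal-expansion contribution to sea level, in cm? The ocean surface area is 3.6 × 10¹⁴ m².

Δh ≈ 0.660 cm

Per unit area: Q = 50×10²¹ / (3.6×10¹⁴) ≈ 1.389×10⁸ J/m²
Δh = αQ/(ρcₚ) = 1.9×10⁻⁴ × 1.389×10⁸ / (1025 × 3900) ≈ 0.0066019 m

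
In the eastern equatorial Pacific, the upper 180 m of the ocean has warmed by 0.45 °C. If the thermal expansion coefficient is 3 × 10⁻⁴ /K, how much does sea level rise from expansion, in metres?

Δh = αΔT·H = 3×10⁻⁴ × 0.45 × 180 = 0.02430 m

Δh = 0.024 m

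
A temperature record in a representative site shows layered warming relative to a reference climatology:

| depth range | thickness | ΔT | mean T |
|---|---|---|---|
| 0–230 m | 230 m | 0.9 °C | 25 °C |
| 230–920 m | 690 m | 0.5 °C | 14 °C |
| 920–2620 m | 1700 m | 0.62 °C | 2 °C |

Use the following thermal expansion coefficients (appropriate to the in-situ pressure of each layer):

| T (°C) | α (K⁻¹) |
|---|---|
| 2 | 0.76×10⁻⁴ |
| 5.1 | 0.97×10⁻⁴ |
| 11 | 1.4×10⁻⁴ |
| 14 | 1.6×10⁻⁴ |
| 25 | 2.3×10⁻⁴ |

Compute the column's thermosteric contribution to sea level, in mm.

Layer 1 at 25 °C → α = 2.3×10⁻⁴ K⁻¹
Layer 2 at 14 °C → α = 1.6×10⁻⁴ K⁻¹
Layer 3 at 2 °C → α = 0.76×10⁻⁴ K⁻¹
230 × 0.9 × 2.3×10⁻⁴ = 0.04761 m
Layer 2: 1.6×10⁻⁴ × 690 × 0.5 = 0.05520 m
920–2620 m: 1700 × 0.62 × 0.76×10⁻⁴ = 0.080104 m
Δh = 0.04761 + 0.05520 + 0.080104 = 0.182914 m

about 180 mm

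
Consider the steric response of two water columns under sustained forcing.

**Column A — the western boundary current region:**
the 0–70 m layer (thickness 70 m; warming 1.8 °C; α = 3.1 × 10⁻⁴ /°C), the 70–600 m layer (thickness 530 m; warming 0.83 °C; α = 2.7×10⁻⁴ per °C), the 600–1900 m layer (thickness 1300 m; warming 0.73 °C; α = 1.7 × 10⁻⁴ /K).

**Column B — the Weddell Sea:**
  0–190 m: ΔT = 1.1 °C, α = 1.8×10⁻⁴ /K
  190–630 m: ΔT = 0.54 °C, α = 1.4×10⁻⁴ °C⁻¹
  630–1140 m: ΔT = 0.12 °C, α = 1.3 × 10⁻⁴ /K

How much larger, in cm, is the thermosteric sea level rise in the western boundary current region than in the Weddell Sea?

24.0 cm larger

A Layer 1: 3.1×10⁻⁴ × 70 × 1.8 = 0.03906 m
A Layer 2: 0.83 × 2.7×10⁻⁴ × 530 = 0.118773 m
A Layer 3: 1.7×10⁻⁴ × 0.73 × 1300 = 0.16133 m
A total: 0.319163 m
B Layer 1: 1.1 × 190 × 1.8×10⁻⁴ = 0.03762 m
B Layer 2: 0.54 × 440 × 1.4×10⁻⁴ = 0.033264 m
B 630–1140 m: 510 × 1.3×10⁻⁴ × 0.12 = 0.007956 m
B total: 0.07884 m
Difference: 0.319163 − 0.07884 = 0.240323 m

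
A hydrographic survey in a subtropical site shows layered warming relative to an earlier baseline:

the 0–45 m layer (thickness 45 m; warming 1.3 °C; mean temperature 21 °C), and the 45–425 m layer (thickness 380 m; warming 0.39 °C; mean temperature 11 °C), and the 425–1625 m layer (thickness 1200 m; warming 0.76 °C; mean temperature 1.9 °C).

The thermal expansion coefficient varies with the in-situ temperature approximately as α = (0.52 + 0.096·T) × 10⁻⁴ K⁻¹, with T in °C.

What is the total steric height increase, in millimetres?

Layer 1: α = (0.52 + 0.096×21)×10⁻⁴ = 2.536×10⁻⁴ K⁻¹
Layer 2: α = (0.52 + 0.096×11)×10⁻⁴ = 1.576×10⁻⁴ K⁻¹
Layer 3: α = (0.52 + 0.096×1.9)×10⁻⁴ = 0.7024×10⁻⁴ K⁻¹
Layer 1: 1.3 × 45 × 2.536×10⁻⁴ = 0.0148356 m
Layer 2: 380 × 0.39 × 1.576×10⁻⁴ = 0.02335632 m
425–1625 m: 1200 × 0.7024×10⁻⁴ × 0.76 = 0.06405888 m
Δh = 0.0148356 + 0.02335632 + 0.06405888 = 0.1022508 m

102 mm of thermosteric rise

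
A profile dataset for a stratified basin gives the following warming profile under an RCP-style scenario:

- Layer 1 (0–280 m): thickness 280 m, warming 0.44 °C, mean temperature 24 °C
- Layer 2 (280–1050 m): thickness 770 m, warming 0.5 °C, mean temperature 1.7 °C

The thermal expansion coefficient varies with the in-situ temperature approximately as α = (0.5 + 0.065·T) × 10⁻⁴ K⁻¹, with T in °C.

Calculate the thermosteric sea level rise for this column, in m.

Layer 1: α = (0.5 + 0.065×24)×10⁻⁴ = 2.06×10⁻⁴ K⁻¹
Layer 2: α = (0.5 + 0.065×1.7)×10⁻⁴ = 0.6105×10⁻⁴ K⁻¹
Layer 1: 0.44 × 2.06×10⁻⁴ × 280 = 0.0253792 m
0.6105×10⁻⁴ × 770 × 0.5 = 0.02350425 m
Δh = 0.0253792 + 0.02350425 = 0.04888345 m ≈ 0.0489 m

0.0489 m of thermosteric rise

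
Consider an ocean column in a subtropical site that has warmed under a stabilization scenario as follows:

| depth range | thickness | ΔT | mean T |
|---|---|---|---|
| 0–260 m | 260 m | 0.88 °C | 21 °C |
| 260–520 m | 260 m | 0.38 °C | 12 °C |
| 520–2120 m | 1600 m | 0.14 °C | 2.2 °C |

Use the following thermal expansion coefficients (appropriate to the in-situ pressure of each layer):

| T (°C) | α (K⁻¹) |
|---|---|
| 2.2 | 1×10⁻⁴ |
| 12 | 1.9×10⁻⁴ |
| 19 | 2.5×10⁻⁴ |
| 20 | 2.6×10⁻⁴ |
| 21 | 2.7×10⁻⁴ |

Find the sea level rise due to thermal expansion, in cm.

10 cm

Layer 1 at 21 °C → α = 2.7×10⁻⁴ K⁻¹
Layer 2 at 12 °C → α = 1.9×10⁻⁴ K⁻¹
Layer 3 at 2.2 °C → α = 1×10⁻⁴ K⁻¹
2.7×10⁻⁴ × 0.88 × 260 = 0.061776 m
Layer 2: 260 × 0.38 × 1.9×10⁻⁴ = 0.018772 m
Layer 3: 1×10⁻⁴ × 1600 × 0.14 = 0.02240 m
Δh = 0.061776 + 0.018772 + 0.02240 = 0.102948 m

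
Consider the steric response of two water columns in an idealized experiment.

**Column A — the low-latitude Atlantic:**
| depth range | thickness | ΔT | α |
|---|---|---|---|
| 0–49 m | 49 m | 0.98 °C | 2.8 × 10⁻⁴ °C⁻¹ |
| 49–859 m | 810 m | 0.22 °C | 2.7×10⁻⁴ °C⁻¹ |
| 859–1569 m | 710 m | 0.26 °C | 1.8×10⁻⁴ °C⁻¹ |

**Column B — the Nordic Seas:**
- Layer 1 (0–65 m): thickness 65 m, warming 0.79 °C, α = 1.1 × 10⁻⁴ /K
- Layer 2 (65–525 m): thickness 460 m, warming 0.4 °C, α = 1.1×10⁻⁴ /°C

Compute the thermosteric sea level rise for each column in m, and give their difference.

A 49 × 2.8×10⁻⁴ × 0.98 = 0.0134456 m
A 49–859 m: 2.7×10⁻⁴ × 0.22 × 810 = 0.048114 m
A 1.8×10⁻⁴ × 0.26 × 710 = 0.033228 m
A total: 0.0947876 m
B 0–65 m: 1.1×10⁻⁴ × 65 × 0.79 = 0.0056485 m
B 460 × 0.4 × 1.1×10⁻⁴ = 0.02024 m
B total: 0.0258885 m
Difference: 0.0947876 − 0.0258885 = 0.0688991 m

Δh_A ≈ 0.0948 m, Δh_B ≈ 0.0259 m; difference ≈ 0.0689 m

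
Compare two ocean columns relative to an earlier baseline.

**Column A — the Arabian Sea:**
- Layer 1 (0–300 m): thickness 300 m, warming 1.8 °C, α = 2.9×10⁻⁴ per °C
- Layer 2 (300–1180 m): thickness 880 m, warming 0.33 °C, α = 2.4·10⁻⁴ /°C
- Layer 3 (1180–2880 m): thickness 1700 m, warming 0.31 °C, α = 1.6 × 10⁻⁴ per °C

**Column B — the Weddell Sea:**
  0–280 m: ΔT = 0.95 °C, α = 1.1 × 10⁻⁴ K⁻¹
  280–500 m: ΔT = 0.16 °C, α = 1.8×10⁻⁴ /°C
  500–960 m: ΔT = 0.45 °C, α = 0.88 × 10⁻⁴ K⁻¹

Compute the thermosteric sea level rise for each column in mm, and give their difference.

A: 310 mm; B: 54 mm; difference 260 mm

A Layer 1: 300 × 1.8 × 2.9×10⁻⁴ = 0.15660 m
A 300–1180 m: 2.4×10⁻⁴ × 0.33 × 880 = 0.069696 m
A 1180–2880 m: 1700 × 0.31 × 1.6×10⁻⁴ = 0.08432 m
A total: 0.310616 m
B Layer 1: 280 × 0.95 × 1.1×10⁻⁴ = 0.02926 m
B 0.16 × 220 × 1.8×10⁻⁴ = 0.006336 m
B 500–960 m: 0.45 × 0.88×10⁻⁴ × 460 = 0.018216 m
B total: 0.053812 m
Difference: 0.310616 − 0.053812 = 0.256804 m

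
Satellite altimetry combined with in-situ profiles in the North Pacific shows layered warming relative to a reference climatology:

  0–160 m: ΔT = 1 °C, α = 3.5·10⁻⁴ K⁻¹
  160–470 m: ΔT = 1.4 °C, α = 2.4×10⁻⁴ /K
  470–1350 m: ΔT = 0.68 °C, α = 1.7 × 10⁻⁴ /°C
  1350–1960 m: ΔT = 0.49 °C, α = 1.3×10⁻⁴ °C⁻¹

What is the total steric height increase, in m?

Layer 1: 3.5×10⁻⁴ × 160 × 1 = 0.05600 m
160–470 m: 1.4 × 2.4×10⁻⁴ × 310 = 0.10416 m
0.68 × 1.7×10⁻⁴ × 880 = 0.101728 m
Layer 4: 610 × 1.3×10⁻⁴ × 0.49 = 0.038857 m
Δh = 0.05600 + 0.10416 + 0.101728 + 0.038857 = 0.300745 m

Δh = 0.301 m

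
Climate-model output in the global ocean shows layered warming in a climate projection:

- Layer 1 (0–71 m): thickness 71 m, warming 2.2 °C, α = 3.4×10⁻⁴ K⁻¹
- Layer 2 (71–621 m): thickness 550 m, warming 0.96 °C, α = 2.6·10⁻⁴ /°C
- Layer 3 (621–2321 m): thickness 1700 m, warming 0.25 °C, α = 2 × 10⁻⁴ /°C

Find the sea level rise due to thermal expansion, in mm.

Δh ≈ 275 mm

Layer 1: 2.2 × 71 × 3.4×10⁻⁴ = 0.053108 m
550 × 2.6×10⁻⁴ × 0.96 = 0.13728 m
2×10⁻⁴ × 0.25 × 1700 = 0.08500 m
Δh = 0.053108 + 0.13728 + 0.08500 = 0.275388 m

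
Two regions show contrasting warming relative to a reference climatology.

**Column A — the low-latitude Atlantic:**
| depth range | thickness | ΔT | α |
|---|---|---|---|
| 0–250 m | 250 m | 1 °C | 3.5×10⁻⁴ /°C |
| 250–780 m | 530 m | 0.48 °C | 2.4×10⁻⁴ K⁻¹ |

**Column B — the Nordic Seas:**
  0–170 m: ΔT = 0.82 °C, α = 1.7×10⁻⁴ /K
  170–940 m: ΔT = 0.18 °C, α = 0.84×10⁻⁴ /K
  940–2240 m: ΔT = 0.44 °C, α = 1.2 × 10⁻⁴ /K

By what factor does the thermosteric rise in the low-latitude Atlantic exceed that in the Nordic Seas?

1.43

A 0–250 m: 1 × 250 × 3.5×10⁻⁴ = 0.08750 m
A 250–780 m: 0.48 × 2.4×10⁻⁴ × 530 = 0.061056 m
A total: 0.148556 m
B Layer 1: 0.82 × 170 × 1.7×10⁻⁴ = 0.023698 m
B 0.18 × 0.84×10⁻⁴ × 770 = 0.0116424 m
B 940–2240 m: 0.44 × 1.2×10⁻⁴ × 1300 = 0.06864 m
B total: 0.1039804 m
Ratio: 0.148556 / 0.1039804 ≈ 1.429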